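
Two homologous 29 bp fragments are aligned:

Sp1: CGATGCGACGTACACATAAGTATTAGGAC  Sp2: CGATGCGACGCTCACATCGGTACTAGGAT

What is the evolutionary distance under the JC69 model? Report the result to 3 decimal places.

The sequences differ at 6 of 29 sites (11, 12, 18, 19, 23, 29), so p = 6/29 ≈ 0.206897.
d = −(3/4) ln(1 − 4p/3) = −0.75 ln(1 − 0.275863) = −0.75 ln(0.724137)
  = −0.75 × (-0.322775) = 0.242081 substitutions/site.

0.242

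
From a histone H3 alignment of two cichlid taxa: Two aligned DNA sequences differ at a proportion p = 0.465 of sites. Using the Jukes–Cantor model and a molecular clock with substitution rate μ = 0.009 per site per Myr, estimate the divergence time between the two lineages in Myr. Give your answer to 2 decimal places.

40.32

d = −(3/4) ln(1 − 4p/3) = −0.75 ln(1 − 0.62) = −0.75 ln(0.38)
  = −0.75 × (-0.967584) = 0.725688 substitutions/site.
Under a molecular clock d = 2μt, so t = d/(2μ) = 0.725688 / (2 × 0.009) = 40.32 Myr.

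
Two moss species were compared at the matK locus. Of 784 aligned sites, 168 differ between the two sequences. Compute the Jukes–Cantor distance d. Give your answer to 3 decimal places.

0.252

p = 168/784 ≈ 0.214286.
d = −(3/4) ln(1 − 4p/3) = −0.75 ln(1 − 0.285715) = −0.75 ln(0.714285)
  = −0.75 × (-0.336473) = 0.252355 substitutions/site.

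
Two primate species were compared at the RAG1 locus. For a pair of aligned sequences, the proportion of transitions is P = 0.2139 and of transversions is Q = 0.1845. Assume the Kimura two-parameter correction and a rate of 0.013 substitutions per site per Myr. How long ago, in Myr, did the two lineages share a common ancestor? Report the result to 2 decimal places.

22.65

Under the Kimura two-parameter model, d = −½ ln(1 − 2P − Q) − ¼ ln(1 − 2Q).
1 − 2P − Q = 0.3877, giving −½ ln(0.3877) = 0.473762.
1 − 2Q = 0.631, giving −¼ ln(0.631) = 0.115112.
d = 0.473762 + 0.115112 = 0.588874.
Under a molecular clock d = 2μt, so t = d/(2μ) = 0.588874 / (2 × 0.013) = 22.65 Myr.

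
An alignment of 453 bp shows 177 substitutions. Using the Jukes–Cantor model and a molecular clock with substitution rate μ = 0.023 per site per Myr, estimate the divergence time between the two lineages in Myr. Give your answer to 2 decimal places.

p = 177/453 ≈ 0.390728.
d = −(3/4) ln(1 − 4p/3) = −0.75 ln(1 − 0.520971) = −0.75 ln(0.479029)
  = −0.75 × (-0.735994) = 0.551996 substitutions/site.
Under a molecular clock d = 2μt, so t = d/(2μ) = 0.551996 / (2 × 0.023) = 12.00 Myr.

12.00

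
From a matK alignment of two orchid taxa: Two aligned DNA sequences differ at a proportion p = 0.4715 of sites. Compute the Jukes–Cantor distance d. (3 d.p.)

d = −(3/4) ln(1 − 4p/3) = −0.75 ln(1 − 0.628667) = −0.75 ln(0.371333)
  = −0.75 × (-0.990656) = 0.742992 substitutions/site.

0.743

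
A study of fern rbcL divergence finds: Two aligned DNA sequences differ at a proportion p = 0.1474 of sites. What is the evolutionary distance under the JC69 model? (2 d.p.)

0.16

d = −(3/4) ln(1 − 4p/3) = −0.75 ln(1 − 0.196533) = −0.75 ln(0.803467)
  = −0.75 × (-0.218819) = 0.164114 substitutions/site.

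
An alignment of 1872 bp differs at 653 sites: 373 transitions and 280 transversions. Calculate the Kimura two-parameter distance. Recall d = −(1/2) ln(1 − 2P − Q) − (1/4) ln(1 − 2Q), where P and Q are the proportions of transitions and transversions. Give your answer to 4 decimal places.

0.4860

P = 373/1872 ≈ 0.199252 and Q = 280/1872 ≈ 0.149573.
Under the Kimura two-parameter model, d = −½ ln(1 − 2P − Q) − ¼ ln(1 − 2Q).
1 − 2P − Q = 0.451923, giving −½ ln(0.451923) = 0.397122.
1 − 2Q = 0.700854, giving −¼ ln(0.700854) = 0.088864.
d = 0.397122 + 0.088864 = 0.485986.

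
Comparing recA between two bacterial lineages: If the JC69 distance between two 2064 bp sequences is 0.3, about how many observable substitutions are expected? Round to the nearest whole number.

510

Invert JC69: p = (3/4)(1 − e^(−4d/3)) = 0.75 × (1 − e^(-0.4)) = 0.75 × (1 − 0.670320) = 0.247260.
Expected differing sites = pL ≈ 0.247260 × 2064 = 510.34464 ≈ 510.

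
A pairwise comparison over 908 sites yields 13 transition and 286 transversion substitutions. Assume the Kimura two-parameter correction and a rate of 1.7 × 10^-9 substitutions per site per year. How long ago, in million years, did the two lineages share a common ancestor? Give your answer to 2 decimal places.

P = 13/908 ≈ 0.014317 and Q = 286/908 ≈ 0.314978.
Under the Kimura two-parameter model, d = −½ ln(1 − 2P − Q) − ¼ ln(1 − 2Q).
1 − 2P − Q = 0.656388, giving −½ ln(0.656388) = 0.210502.
1 − 2Q = 0.370044, giving −¼ ln(0.370044) = 0.248533.
d = 0.210502 + 0.248533 = 0.459035.
Under a molecular clock d = 2μt, so t = d/(2μ) = 0.459035 / (2 × 1.7 × 10^-9) = 135.01 million years.

135.01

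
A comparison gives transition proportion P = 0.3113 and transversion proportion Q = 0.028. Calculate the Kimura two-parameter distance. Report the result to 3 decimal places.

Under the Kimura two-parameter model, d = −½ ln(1 − 2P − Q) − ¼ ln(1 − 2Q).
1 − 2P − Q = 0.3494, giving −½ ln(0.3494) = 0.525769.
1 − 2Q = 0.944, giving −¼ ln(0.944) = 0.014407.
d = 0.525769 + 0.014407 = 0.540176.

0.540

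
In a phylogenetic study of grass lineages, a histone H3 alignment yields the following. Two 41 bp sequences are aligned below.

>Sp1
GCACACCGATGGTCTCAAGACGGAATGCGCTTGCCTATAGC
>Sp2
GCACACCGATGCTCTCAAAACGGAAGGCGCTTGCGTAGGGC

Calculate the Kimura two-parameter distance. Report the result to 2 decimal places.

Of 41 sites, 2 differences are transitions and 4 are transversions, so P = 2/41 ≈ 0.04878 and Q = 4/41 ≈ 0.097561.
Under the Kimura two-parameter model, d = −½ ln(1 − 2P − Q) − ¼ ln(1 − 2Q).
1 − 2P − Q = 0.804879, giving −½ ln(0.804879) = 0.108532.
1 − 2Q = 0.804878, giving −¼ ln(0.804878) = 0.054266.
d = 0.108532 + 0.054266 = 0.162798.

0.16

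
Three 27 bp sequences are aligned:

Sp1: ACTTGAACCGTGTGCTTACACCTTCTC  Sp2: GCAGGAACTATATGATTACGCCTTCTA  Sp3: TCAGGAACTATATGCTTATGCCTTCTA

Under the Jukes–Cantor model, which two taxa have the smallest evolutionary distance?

Sp1–Sp2: 9/27 differ, p = 0.333, d = 0.441.
Sp1–Sp3: 9/27 differ, p = 0.333, d = 0.441.
Sp2–Sp3: 3/27 differ, p = 0.111, d = 0.120.
The smallest distance is between Sp2 and Sp3.

Sp2 and Sp3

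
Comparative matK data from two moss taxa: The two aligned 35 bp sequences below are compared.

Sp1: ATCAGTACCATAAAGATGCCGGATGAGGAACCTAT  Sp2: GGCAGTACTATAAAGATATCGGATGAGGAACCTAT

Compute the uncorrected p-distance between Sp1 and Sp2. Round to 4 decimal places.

The sequences differ at 5 of 35 positions (sites 1, 2, 9, 18, 19).
p = 5/35 = 0.142857… ≈ 0.1429 (to 4 d.p.).

0.1429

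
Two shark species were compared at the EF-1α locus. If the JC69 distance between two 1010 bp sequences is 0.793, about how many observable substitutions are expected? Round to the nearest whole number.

Invert JC69: p = (3/4)(1 − e^(−4d/3)) = 0.75 × (1 − e^(-1.057333)) = 0.75 × (1 − 0.347381) = 0.489464.
Expected differing sites = pL ≈ 0.489464 × 1010 = 494.35864 ≈ 494.

494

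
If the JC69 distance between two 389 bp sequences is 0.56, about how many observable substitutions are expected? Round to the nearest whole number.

Invert JC69: p = (3/4)(1 − e^(−4d/3)) = 0.75 × (1 − e^(-0.746667)) = 0.75 × (1 − 0.473944) = 0.394542.
Expected differing sites = pL ≈ 0.394542 × 389 = 153.476838 ≈ 153.

153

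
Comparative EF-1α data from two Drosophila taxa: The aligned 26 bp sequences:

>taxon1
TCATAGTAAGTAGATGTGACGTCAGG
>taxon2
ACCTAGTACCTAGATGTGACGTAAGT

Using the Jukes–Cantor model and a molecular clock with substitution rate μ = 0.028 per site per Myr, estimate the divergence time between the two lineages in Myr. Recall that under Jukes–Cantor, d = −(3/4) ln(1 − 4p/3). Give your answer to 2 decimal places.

4.92

The sequences differ at 6 of 26 sites (1, 3, 9, 10, 23, 26), so p = 6/26 ≈ 0.230769.
d = −(3/4) ln(1 − 4p/3) = −0.75 ln(1 − 0.307692) = −0.75 ln(0.692308)
  = −0.75 × (-0.367724) = 0.275793 substitutions/site.
Under a molecular clock d = 2μt, so t = d/(2μ) = 0.275793 / (2 × 0.028) = 4.92 Myr.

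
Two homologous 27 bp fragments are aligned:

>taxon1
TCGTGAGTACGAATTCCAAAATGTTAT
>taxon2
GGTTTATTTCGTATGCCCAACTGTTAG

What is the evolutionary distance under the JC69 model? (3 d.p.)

The sequences differ at 11 of 27 sites, so p = 11/27 ≈ 0.407407.
d = −(3/4) ln(1 − 4p/3) = −0.75 ln(1 − 0.543209) = −0.75 ln(0.456791)
  = −0.75 × (-0.783529) = 0.587647 substitutions/site.

0.588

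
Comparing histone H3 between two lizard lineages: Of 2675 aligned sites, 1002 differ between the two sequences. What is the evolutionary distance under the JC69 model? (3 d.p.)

0.519

p = 1002/2675 ≈ 0.374579.
d = −(3/4) ln(1 − 4p/3) = −0.75 ln(1 − 0.499439) = −0.75 ln(0.500561)
  = −0.75 × (-0.692026) = 0.519020 substitutions/site.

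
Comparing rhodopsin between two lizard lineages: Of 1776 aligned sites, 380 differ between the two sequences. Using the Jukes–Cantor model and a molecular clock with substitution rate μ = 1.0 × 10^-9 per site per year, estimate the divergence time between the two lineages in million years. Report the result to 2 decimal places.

p = 380/1776 ≈ 0.213964.
d = −(3/4) ln(1 − 4p/3) = −0.75 ln(1 − 0.285285) = −0.75 ln(0.714715)
  = −0.75 × (-0.335871) = 0.251903 substitutions/site.
Under a molecular clock d = 2μt, so t = d/(2μ) = 0.251903 / (2 × 1.0 × 10^-9) = 125.95 million years.

125.95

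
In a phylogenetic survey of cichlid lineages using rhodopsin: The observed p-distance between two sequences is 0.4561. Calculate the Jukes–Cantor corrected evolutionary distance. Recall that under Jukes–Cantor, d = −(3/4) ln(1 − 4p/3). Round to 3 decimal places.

d = −(3/4) ln(1 − 4p/3) = −0.75 ln(1 − 0.608133) = −0.75 ln(0.391867)
  = −0.75 × (-0.936833) = 0.702625 substitutions/site.

0.703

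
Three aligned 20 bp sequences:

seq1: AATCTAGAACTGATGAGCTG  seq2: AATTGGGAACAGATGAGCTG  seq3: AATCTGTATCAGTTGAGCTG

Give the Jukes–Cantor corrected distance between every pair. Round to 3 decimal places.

seq1–seq2: 4/20 sites differ → p = 0.2, d = −0.75 ln(1 − 0.266667) = 0.232617 ≈ 0.233.
seq1–seq3: 5/20 sites differ → p = 0.25, d = −0.75 ln(1 − 0.333333) = 0.304098 ≈ 0.304.
seq2–seq3: 5/20 sites differ → p = 0.25, d = −0.75 ln(1 − 0.333333) = 0.304098 ≈ 0.304.

d(seq1,seq2) = 0.233, d(seq1,seq3) = 0.304, d(seq2,seq3) = 0.304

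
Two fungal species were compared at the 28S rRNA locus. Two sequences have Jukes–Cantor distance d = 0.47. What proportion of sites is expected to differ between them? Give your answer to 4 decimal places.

p = (3/4)(1 − e^(−4d/3)) = 0.75 × (1 − e^(-0.626667)) = 0.75 × (1 − 0.534370) = 0.349223.

0.3492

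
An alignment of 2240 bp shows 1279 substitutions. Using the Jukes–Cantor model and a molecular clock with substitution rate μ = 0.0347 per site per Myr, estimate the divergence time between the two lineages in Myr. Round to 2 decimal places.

p = 1279/2240 ≈ 0.570982.
d = −(3/4) ln(1 − 4p/3) = −0.75 ln(1 − 0.761309) = −0.75 ln(0.238691)
  = −0.75 × (-1.432585) = 1.074439 substitutions/site.
Under a molecular clock d = 2μt, so t = d/(2μ) = 1.074439 / (2 × 0.0347) = 15.48 Myr.

15.48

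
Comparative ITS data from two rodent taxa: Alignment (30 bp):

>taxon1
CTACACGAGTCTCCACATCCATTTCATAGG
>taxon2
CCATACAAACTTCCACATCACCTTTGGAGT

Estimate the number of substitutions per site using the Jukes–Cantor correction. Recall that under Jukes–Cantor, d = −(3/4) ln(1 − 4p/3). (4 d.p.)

0.6467

The sequences differ at 13 of 30 sites, so p = 13/30 ≈ 0.433333.
d = −(3/4) ln(1 − 4p/3) = −0.75 ln(1 − 0.577777) = −0.75 ln(0.422223)
  = −0.75 × (-0.862222) = 0.646667 substitutions/site.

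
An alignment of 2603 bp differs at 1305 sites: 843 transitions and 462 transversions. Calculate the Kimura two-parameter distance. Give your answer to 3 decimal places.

0.982

P = 843/2603 ≈ 0.323857 and Q = 462/2603 ≈ 0.177488.
Under the Kimura two-parameter model, d = −½ ln(1 − 2P − Q) − ¼ ln(1 − 2Q).
1 − 2P − Q = 0.174798, giving −½ ln(0.174798) = 0.872062.
1 − 2Q = 0.645024, giving −¼ ln(0.645024) = 0.109617.
d = 0.872062 + 0.109617 = 0.981679.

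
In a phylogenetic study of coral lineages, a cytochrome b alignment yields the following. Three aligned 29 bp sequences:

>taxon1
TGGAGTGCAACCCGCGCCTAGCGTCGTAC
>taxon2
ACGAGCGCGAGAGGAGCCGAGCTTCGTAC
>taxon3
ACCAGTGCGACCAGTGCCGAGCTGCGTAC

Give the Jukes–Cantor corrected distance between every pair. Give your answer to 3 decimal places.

d(taxon1,taxon2) = 0.462, d(taxon1,taxon3) = 0.401, d(taxon2,taxon3) = 0.291

taxon1–taxon2: 10/29 sites differ → p ≈ 0.344828, d = −0.75 ln(1 − 0.459771) = 0.461822 ≈ 0.462.
taxon1–taxon3: 9/29 sites differ → p ≈ 0.310345, d = −0.75 ln(1 − 0.413793) = 0.400562 ≈ 0.401.
taxon2–taxon3: 7/29 sites differ → p ≈ 0.241379, d = −0.75 ln(1 − 0.321839) = 0.291278 ≈ 0.291.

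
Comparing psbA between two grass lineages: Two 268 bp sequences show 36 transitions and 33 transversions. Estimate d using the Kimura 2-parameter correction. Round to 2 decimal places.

0.32

P = 36/268 ≈ 0.134328 and Q = 33/268 ≈ 0.123134.
Under the Kimura two-parameter model, d = −½ ln(1 − 2P − Q) − ¼ ln(1 − 2Q).
1 − 2P − Q = 0.60821, giving −½ ln(0.60821) = 0.248618.
1 − 2Q = 0.753732, giving −¼ ln(0.753732) = 0.070680.
d = 0.248618 + 0.070680 = 0.319298.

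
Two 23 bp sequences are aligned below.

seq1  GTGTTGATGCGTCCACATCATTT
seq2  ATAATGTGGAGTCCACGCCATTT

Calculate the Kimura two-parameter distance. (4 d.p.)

Of 23 sites, 4 differences are transitions and 4 are transversions, so P = 4/23 ≈ 0.173913 and Q = 4/23 ≈ 0.173913.
Under the Kimura two-parameter model, d = −½ ln(1 − 2P − Q) − ¼ ln(1 − 2Q).
1 − 2P − Q = 0.478261, giving −½ ln(0.478261) = 0.368799.
1 − 2Q = 0.652174, giving −¼ ln(0.652174) = 0.106861.
d = 0.368799 + 0.106861 = 0.475660.

0.4757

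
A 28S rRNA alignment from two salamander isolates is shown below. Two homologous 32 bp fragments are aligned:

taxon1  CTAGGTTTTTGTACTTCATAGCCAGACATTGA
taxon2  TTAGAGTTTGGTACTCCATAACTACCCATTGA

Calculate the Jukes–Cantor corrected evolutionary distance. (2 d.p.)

0.35

The sequences differ at 9 of 32 sites (1, 5, 6, 10, 16, 21, 23, 25, 26), so p = 9/32 = 0.28125.
d = −(3/4) ln(1 − 4p/3) = −0.75 ln(1 − 0.375) = −0.75 ln(0.625)
  = −0.75 × (-0.470004) = 0.352503 substitutions/site.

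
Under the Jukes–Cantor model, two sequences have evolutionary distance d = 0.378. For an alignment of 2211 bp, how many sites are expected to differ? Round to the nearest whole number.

656

Invert JC69: p = (3/4)(1 − e^(−4d/3)) = 0.75 × (1 − e^(-0.504)) = 0.75 × (1 − 0.604109) = 0.296918.
Expected differing sites = pL ≈ 0.296918 × 2211 = 656.485698 ≈ 656.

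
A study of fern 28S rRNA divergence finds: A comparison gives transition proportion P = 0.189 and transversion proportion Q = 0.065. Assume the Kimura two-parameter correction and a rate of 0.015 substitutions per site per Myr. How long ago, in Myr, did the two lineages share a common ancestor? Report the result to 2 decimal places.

10.91

Under the Kimura two-parameter model, d = −½ ln(1 − 2P − Q) − ¼ ln(1 − 2Q).
1 − 2P − Q = 0.557, giving −½ ln(0.557) = 0.292595.
1 − 2Q = 0.87, giving −¼ ln(0.87) = 0.034816.
d = 0.292595 + 0.034816 = 0.327411.
Under a molecular clock d = 2μt, so t = d/(2μ) = 0.327411 / (2 × 0.015) = 10.91 Myr.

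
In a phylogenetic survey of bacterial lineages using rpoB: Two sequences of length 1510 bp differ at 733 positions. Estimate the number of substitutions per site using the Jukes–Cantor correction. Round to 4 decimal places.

0.7815

p = 733/1510 ≈ 0.48543.
d = −(3/4) ln(1 − 4p/3) = −0.75 ln(1 − 0.64724) = −0.75 ln(0.35276)
  = −0.75 × (-1.041967) = 0.781475 substitutions/site.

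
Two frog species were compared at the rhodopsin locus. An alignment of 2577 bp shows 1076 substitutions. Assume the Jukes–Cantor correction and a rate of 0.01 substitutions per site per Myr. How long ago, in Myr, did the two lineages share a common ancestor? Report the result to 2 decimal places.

30.51

p = 1076/2577 ≈ 0.41754.
d = −(3/4) ln(1 − 4p/3) = −0.75 ln(1 − 0.55672) = −0.75 ln(0.44328)
  = −0.75 × (-0.813554) = 0.610166 substitutions/site.
Under a molecular clock d = 2μt, so t = d/(2μ) = 0.610166 / (2 × 0.01) = 30.51 Myr.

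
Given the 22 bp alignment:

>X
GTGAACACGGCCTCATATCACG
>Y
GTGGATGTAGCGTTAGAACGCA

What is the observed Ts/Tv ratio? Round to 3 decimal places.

2.667

Transitions are A↔G and C↔T; transversions are all other mismatches.
Transitions: 8. Transversions: 3.
R = 8/3 = 2.666666… ≈ 2.667 (to 3 d.p.).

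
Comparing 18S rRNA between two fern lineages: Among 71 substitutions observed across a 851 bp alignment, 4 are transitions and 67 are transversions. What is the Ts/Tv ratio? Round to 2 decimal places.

0.06

R = 4/67 = 0.059701… ≈ 0.06 (to 2 d.p.).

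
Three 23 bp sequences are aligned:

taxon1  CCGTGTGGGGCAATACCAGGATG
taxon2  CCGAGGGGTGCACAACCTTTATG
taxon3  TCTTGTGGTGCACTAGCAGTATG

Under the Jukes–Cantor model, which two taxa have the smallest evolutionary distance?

taxon1 and taxon3

taxon1–taxon2: 8/23 differ, p = 0.348, d = 0.467.
taxon1–taxon3: 6/23 differ, p = 0.261, d = 0.321.
taxon2–taxon3: 8/23 differ, p = 0.348, d = 0.467.
The smallest distance is between taxon1 and taxon3.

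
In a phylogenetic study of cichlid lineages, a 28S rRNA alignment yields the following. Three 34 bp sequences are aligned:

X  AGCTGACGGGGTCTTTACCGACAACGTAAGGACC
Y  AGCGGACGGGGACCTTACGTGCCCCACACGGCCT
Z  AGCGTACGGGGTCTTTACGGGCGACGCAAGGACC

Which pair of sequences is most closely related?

X and Z

X–Y: 13/34 differ, p = 0.382, d = 0.535.
X–Z: 6/34 differ, p = 0.176, d = 0.201.
Y–Z: 10/34 differ, p = 0.294, d = 0.373.
The smallest distance is between X and Z.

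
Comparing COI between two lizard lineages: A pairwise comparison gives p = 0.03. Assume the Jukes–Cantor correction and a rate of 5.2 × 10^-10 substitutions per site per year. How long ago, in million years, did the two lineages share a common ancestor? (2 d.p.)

d = −(3/4) ln(1 − 4p/3) = −0.75 ln(1 − 0.04) = −0.75 ln(0.96)
  = −0.75 × (-0.040822) = 0.030617 substitutions/site.
Under a molecular clock d = 2μt, so t = d/(2μ) = 0.030617 / (2 × 5.2 × 10^-10) = 29.44 million years.

29.44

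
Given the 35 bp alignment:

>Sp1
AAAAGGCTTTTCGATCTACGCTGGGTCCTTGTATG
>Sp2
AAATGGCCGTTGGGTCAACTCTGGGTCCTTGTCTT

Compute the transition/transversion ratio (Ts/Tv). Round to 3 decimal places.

0.286

Transitions are A↔G and C↔T; transversions are all other mismatches.
Transitions: 2. Transversions: 7.
R = 2/7 = 0.285714… ≈ 0.286 (to 3 d.p.).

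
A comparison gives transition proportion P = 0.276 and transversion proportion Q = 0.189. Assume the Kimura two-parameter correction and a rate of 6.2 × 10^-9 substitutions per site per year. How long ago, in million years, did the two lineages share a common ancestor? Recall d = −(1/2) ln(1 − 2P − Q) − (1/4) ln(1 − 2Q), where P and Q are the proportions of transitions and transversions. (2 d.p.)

Under the Kimura two-parameter model, d = −½ ln(1 − 2P − Q) − ¼ ln(1 − 2Q).
1 − 2P − Q = 0.259, giving −½ ln(0.259) = 0.675464.
1 − 2Q = 0.622, giving −¼ ln(0.622) = 0.118704.
d = 0.675464 + 0.118704 = 0.794168.
Under a molecular clock d = 2μt, so t = d/(2μ) = 0.794168 / (2 × 6.2 × 10^-9) = 64.05 million years.

64.05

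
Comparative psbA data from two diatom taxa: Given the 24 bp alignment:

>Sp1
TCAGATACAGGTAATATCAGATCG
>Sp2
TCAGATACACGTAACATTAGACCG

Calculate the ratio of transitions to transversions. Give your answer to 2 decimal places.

3.00

Transitions are A↔G and C↔T; transversions are all other mismatches.
Transitions: 3. Transversions: 1.
R = 3/1 = 3.00.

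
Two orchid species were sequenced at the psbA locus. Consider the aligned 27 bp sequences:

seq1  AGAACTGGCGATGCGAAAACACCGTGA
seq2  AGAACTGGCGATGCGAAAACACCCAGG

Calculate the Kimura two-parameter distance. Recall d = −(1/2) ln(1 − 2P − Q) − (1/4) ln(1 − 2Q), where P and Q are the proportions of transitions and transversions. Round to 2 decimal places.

Of 27 sites, 1 differences are transitions and 2 are transversions, so P = 1/27 ≈ 0.037037 and Q = 2/27 ≈ 0.074074.
Under the Kimura two-parameter model, d = −½ ln(1 − 2P − Q) − ¼ ln(1 − 2Q).
1 − 2P − Q = 0.851852, giving −½ ln(0.851852) = 0.080171.
1 − 2Q = 0.851852, giving −¼ ln(0.851852) = 0.040086.
d = 0.080171 + 0.040086 = 0.120257.

0.12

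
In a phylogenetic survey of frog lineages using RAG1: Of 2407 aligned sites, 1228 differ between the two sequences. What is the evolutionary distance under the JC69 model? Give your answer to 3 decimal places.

p = 1228/2407 ≈ 0.510179.
d = −(3/4) ln(1 − 4p/3) = −0.75 ln(1 − 0.680239) = −0.75 ln(0.319761)
  = −0.75 × (-1.140181) = 0.855136 substitutions/site.

0.855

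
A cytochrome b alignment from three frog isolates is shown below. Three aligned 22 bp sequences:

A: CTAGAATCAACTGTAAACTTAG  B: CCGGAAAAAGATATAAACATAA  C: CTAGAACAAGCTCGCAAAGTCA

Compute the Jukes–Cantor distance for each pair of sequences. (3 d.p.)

A–B: 9/22 sites differ → p ≈ 0.409091, d = −0.75 ln(1 − 0.545455) = 0.591344 ≈ 0.591.
A–C: 10/22 sites differ → p ≈ 0.454545, d = −0.75 ln(1 − 0.60606) = 0.698667 ≈ 0.699.
B–C: 10/22 sites differ → p ≈ 0.454545, d = −0.75 ln(1 − 0.60606) = 0.698667 ≈ 0.699.

d(A,B) = 0.591, d(A,C) = 0.699, d(B,C) = 0.699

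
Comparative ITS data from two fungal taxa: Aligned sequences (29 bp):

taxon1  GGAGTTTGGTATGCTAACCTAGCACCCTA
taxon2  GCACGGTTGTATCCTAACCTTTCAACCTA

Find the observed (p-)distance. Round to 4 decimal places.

0.3103

The sequences differ at 9 of 29 positions (sites 2, 4, 5, 6, 8, 13, 21, 22, 25).
p = 9/29 = 0.310344… ≈ 0.3103 (to 4 d.p.).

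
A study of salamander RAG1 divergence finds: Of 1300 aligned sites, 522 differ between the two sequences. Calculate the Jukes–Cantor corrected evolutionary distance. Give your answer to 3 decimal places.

0.575

p = 522/1300 ≈ 0.401538.
d = −(3/4) ln(1 − 4p/3) = −0.75 ln(1 − 0.535384) = −0.75 ln(0.464616)
  = −0.75 × (-0.766544) = 0.574908 substitutions/site.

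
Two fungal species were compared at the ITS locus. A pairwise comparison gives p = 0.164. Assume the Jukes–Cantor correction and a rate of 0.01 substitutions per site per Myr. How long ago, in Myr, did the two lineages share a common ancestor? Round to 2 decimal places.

d = −(3/4) ln(1 − 4p/3) = −0.75 ln(1 − 0.218667) = −0.75 ln(0.781333)
  = −0.75 × (-0.246754) = 0.185066 substitutions/site.
Under a molecular clock d = 2μt, so t = d/(2μ) = 0.185066 / (2 × 0.01) = 9.25 Myr.

9.25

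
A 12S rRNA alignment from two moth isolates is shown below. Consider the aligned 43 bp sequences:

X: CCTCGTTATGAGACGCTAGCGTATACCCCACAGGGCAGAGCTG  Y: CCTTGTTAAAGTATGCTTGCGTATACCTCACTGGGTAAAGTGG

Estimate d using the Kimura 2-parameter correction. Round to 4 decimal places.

0.4013

Of 43 sites, 8 differences are transitions and 5 are transversions, so P = 8/43 ≈ 0.186047 and Q = 5/43 ≈ 0.116279.
Under the Kimura two-parameter model, d = −½ ln(1 − 2P − Q) − ¼ ln(1 − 2Q).
1 − 2P − Q = 0.511627, giving −½ ln(0.511627) = 0.335080.
1 − 2Q = 0.767442, giving −¼ ln(0.767442) = 0.066173.
d = 0.335080 + 0.066173 = 0.401253.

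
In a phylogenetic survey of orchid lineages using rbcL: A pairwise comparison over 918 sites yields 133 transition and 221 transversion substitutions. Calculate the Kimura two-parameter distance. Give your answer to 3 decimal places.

0.542

P = 133/918 ≈ 0.14488 and Q = 221/918 ≈ 0.240741.
Under the Kimura two-parameter model, d = −½ ln(1 − 2P − Q) − ¼ ln(1 − 2Q).
1 − 2P − Q = 0.469499, giving −½ ln(0.469499) = 0.378045.
1 − 2Q = 0.518518, giving −¼ ln(0.518518) = 0.164195.
d = 0.378045 + 0.164195 = 0.542240.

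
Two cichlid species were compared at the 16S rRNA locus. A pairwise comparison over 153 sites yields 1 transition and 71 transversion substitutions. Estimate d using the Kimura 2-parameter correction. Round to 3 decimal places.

0.982

P = 1/153 ≈ 0.006536 and Q = 71/153 ≈ 0.464052.
Under the Kimura two-parameter model, d = −½ ln(1 − 2P − Q) − ¼ ln(1 − 2Q).
1 − 2P − Q = 0.522876, giving −½ ln(0.522876) = 0.324205.
1 − 2Q = 0.071896, giving −¼ ln(0.071896) = 0.658134.
d = 0.324205 + 0.658134 = 0.982339.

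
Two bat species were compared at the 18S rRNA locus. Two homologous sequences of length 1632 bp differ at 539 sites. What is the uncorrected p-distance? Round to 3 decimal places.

0.330

p = 539/1632 = 0.330269… ≈ 0.330 (to 3 d.p.).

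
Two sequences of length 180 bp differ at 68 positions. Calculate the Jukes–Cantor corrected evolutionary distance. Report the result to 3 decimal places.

p = 68/180 ≈ 0.377778.
d = −(3/4) ln(1 − 4p/3) = −0.75 ln(1 − 0.503704) = −0.75 ln(0.496296)
  = −0.75 × (-0.700583) = 0.525437 substitutions/site.

0.525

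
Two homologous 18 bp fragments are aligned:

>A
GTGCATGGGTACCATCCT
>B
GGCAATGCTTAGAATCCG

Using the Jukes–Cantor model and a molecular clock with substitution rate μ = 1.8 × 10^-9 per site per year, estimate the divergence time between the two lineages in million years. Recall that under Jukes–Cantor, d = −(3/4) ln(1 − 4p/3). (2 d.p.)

The sequences differ at 8 of 18 sites (2, 3, 4, 8, 9, 12, 13, 18), so p = 8/18 ≈ 0.444444.
d = −(3/4) ln(1 − 4p/3) = −0.75 ln(1 − 0.592592) = −0.75 ln(0.407408)
  = −0.75 × (-0.897940) = 0.673455 substitutions/site.
Under a molecular clock d = 2μt, so t = d/(2μ) = 0.673455 / (2 × 1.8 × 10^-9) = 187.07 million years.

187.07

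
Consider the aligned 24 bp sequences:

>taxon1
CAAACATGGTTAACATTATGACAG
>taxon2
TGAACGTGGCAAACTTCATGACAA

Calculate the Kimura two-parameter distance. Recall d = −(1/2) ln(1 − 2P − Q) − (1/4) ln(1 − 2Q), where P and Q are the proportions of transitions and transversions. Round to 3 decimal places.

0.483

Of 24 sites, 6 differences are transitions and 2 are transversions, so P = 6/24 = 0.25 and Q = 2/24 ≈ 0.083333.
Under the Kimura two-parameter model, d = −½ ln(1 − 2P − Q) − ¼ ln(1 − 2Q).
1 − 2P − Q = 0.416667, giving −½ ln(0.416667) = 0.437734.
1 − 2Q = 0.833334, giving −¼ ln(0.833334) = 0.045580.
d = 0.437734 + 0.045580 = 0.483314.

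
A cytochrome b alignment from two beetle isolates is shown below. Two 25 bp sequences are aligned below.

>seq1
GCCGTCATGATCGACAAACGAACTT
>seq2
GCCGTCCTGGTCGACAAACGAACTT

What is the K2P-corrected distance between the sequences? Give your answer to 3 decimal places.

0.085

Of 25 sites, 1 differences are transitions and 1 are transversions, so P = 1/25 = 0.04 and Q = 1/25 = 0.04.
Under the Kimura two-parameter model, d = −½ ln(1 − 2P − Q) − ¼ ln(1 − 2Q).
1 − 2P − Q = 0.88, giving −½ ln(0.88) = 0.063917.
1 − 2Q = 0.92, giving −¼ ln(0.92) = 0.020845.
d = 0.063917 + 0.020845 = 0.084762.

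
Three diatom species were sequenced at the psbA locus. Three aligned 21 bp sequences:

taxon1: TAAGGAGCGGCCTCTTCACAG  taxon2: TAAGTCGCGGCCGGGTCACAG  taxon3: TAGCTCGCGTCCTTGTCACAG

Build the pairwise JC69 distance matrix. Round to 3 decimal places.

taxon1–taxon2: 5/21 sites differ → p ≈ 0.238095, d = −0.75 ln(1 − 0.31746) = 0.286451 ≈ 0.286.
taxon1–taxon3: 7/21 sites differ → p ≈ 0.333333, d = −0.75 ln(1 − 0.444444) = 0.440839 ≈ 0.441.
taxon2–taxon3: 5/21 sites differ → p ≈ 0.238095, d = −0.75 ln(1 − 0.31746) = 0.286451 ≈ 0.286.

d(taxon1,taxon2) = 0.286, d(taxon1,taxon3) = 0.441, d(taxon2,taxon3) = 0.286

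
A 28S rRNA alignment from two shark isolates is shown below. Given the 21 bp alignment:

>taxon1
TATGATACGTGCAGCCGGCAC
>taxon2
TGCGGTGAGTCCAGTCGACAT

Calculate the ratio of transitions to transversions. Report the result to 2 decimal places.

Transitions are A↔G and C↔T; transversions are all other mismatches.
Transitions: 7. Transversions: 2.
R = 7/2 = 3.50.

3.50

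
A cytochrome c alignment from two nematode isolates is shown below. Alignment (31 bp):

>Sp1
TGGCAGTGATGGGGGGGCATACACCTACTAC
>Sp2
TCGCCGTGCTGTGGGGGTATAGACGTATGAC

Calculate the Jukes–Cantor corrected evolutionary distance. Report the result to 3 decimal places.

0.367

The sequences differ at 9 of 31 sites (2, 5, 9, 12, 18, 22, 25, 28, 29), so p = 9/31 ≈ 0.290323.
d = −(3/4) ln(1 − 4p/3) = −0.75 ln(1 − 0.387097) = −0.75 ln(0.612903)
  = −0.75 × (-0.489549) = 0.367162 substitutions/site.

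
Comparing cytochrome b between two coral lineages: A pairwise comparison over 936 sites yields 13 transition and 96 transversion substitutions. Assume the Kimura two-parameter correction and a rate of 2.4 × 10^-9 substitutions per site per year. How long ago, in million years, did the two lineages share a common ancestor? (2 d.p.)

26.50

P = 13/936 ≈ 0.013889 and Q = 96/936 ≈ 0.102564.
Under the Kimura two-parameter model, d = −½ ln(1 − 2P − Q) − ¼ ln(1 − 2Q).
1 − 2P − Q = 0.869658, giving −½ ln(0.869658) = 0.069828.
1 − 2Q = 0.794872, giving −¼ ln(0.794872) = 0.057394.
d = 0.069828 + 0.057394 = 0.127222.
Under a molecular clock d = 2μt, so t = d/(2μ) = 0.127222 / (2 × 2.4 × 10^-9) = 26.50 million years.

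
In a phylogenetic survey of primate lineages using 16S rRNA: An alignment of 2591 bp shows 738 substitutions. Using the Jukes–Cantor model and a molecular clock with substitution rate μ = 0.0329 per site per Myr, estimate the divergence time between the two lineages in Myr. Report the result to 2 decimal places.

5.44

p = 738/2591 ≈ 0.284832.
d = −(3/4) ln(1 − 4p/3) = −0.75 ln(1 − 0.379776) = −0.75 ln(0.620224)
  = −0.75 × (-0.477675) = 0.358256 substitutions/site.
Under a molecular clock d = 2μt, so t = d/(2μ) = 0.358256 / (2 × 0.0329) = 5.44 Myr.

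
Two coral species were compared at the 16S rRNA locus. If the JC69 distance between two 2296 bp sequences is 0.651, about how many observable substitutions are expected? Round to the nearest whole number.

999

Invert JC69: p = (3/4)(1 − e^(−4d/3)) = 0.75 × (1 − e^(-0.868)) = 0.75 × (1 − 0.419790) = 0.435158.
Expected differing sites = pL ≈ 0.435158 × 2296 = 999.122768 ≈ 999.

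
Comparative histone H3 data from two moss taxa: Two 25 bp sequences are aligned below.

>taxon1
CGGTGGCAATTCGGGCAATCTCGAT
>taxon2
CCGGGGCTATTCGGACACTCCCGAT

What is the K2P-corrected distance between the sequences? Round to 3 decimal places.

Of 25 sites, 2 differences are transitions and 4 are transversions, so P = 2/25 = 0.08 and Q = 4/25 = 0.16.
Under the Kimura two-parameter model, d = −½ ln(1 − 2P − Q) − ¼ ln(1 − 2Q).
1 − 2P − Q = 0.68, giving −½ ln(0.68) = 0.192831.
1 − 2Q = 0.68, giving −¼ ln(0.68) = 0.096416.
d = 0.192831 + 0.096416 = 0.289247.

0.289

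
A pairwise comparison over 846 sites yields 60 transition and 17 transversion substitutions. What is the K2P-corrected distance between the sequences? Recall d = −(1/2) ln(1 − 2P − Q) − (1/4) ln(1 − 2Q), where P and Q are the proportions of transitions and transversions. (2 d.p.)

0.10

P = 60/846 ≈ 0.070922 and Q = 17/846 ≈ 0.020095.
Under the Kimura two-parameter model, d = −½ ln(1 − 2P − Q) − ¼ ln(1 − 2Q).
1 − 2P − Q = 0.838061, giving −½ ln(0.838061) = 0.088332.
1 − 2Q = 0.95981, giving −¼ ln(0.95981) = 0.010255.
d = 0.088332 + 0.010255 = 0.098587.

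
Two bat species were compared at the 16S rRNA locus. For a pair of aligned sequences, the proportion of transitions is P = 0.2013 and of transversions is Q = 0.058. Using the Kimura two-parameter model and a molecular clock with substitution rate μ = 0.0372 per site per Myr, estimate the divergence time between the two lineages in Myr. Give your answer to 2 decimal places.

Under the Kimura two-parameter model, d = −½ ln(1 − 2P − Q) − ¼ ln(1 − 2Q).
1 − 2P − Q = 0.5394, giving −½ ln(0.5394) = 0.308649.
1 − 2Q = 0.884, giving −¼ ln(0.884) = 0.030825.
d = 0.308649 + 0.030825 = 0.339474.
Under a molecular clock d = 2μt, so t = d/(2μ) = 0.339474 / (2 × 0.0372) = 4.56 Myr.

4.56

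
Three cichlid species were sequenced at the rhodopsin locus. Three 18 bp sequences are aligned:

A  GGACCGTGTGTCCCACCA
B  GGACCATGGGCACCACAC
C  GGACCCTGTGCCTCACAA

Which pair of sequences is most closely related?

A–B: 6/18 differ, p = 0.333, d = 0.441.
A–C: 4/18 differ, p = 0.222, d = 0.264.
B–C: 5/18 differ, p = 0.278, d = 0.347.
The smallest distance is between A and C.

A and C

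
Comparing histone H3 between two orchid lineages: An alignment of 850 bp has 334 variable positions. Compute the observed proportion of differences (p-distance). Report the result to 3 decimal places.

p = 334/850 = 0.392941… ≈ 0.393 (to 3 d.p.).

0.393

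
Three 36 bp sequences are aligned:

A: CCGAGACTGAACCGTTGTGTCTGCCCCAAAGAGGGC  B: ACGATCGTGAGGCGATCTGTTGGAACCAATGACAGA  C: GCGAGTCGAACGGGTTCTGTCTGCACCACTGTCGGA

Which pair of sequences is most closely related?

A–B: 16/36 differ, p = 0.444, d = 0.673.
A–C: 14/36 differ, p = 0.389, d = 0.548.
B–C: 15/36 differ, p = 0.417, d = 0.608.
The smallest distance is between A and C.

A and C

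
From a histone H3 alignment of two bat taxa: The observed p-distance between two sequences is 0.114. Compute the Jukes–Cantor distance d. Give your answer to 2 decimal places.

0.12

d = −(3/4) ln(1 − 4p/3) = −0.75 ln(1 − 0.152) = −0.75 ln(0.848)
  = −0.75 × (-0.164875) = 0.123656 substitutions/site.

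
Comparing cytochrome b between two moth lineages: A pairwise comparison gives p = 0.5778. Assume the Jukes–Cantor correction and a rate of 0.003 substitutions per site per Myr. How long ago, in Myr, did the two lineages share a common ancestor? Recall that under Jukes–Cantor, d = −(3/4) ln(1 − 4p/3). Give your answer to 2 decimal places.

d = −(3/4) ln(1 − 4p/3) = −0.75 ln(1 − 0.7704) = −0.75 ln(0.2296)
  = −0.75 × (-1.471417) = 1.103563 substitutions/site.
Under a molecular clock d = 2μt, so t = d/(2μ) = 1.103563 / (2 × 0.003) = 183.93 Myr.

183.93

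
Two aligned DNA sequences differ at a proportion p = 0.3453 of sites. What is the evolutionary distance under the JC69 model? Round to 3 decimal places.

0.463

d = −(3/4) ln(1 − 4p/3) = −0.75 ln(1 − 0.4604) = −0.75 ln(0.5396)
  = −0.75 × (-0.616927) = 0.462695 substitutions/site.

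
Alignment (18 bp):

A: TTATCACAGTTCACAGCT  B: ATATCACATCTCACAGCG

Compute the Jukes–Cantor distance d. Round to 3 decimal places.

The sequences differ at 4 of 18 sites (1, 9, 10, 18), so p = 4/18 ≈ 0.222222.
d = −(3/4) ln(1 − 4p/3) = −0.75 ln(1 − 0.296296) = −0.75 ln(0.703704)
  = −0.75 × (-0.351397) = 0.263548 substitutions/site.

0.264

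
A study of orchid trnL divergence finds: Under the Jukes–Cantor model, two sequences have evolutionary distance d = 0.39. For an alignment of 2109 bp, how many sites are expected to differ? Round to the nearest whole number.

641

Invert JC69: p = (3/4)(1 − e^(−4d/3)) = 0.75 × (1 − e^(-0.52)) = 0.75 × (1 − 0.594521) = 0.304109.
Expected differing sites = pL ≈ 0.304109 × 2109 = 641.365881 ≈ 641.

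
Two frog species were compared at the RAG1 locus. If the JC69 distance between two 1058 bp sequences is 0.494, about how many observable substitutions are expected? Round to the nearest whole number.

383

Invert JC69: p = (3/4)(1 − e^(−4d/3)) = 0.75 × (1 − e^(-0.658667)) = 0.75 × (1 − 0.517541) = 0.361844.
Expected differing sites = pL ≈ 0.361844 × 1058 = 382.830952 ≈ 383.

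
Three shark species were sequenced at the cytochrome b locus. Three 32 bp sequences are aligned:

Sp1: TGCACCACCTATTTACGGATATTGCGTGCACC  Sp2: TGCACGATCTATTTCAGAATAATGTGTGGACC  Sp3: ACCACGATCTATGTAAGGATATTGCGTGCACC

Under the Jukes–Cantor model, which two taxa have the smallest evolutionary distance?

Sp1–Sp2: 8/32 differ, p = 0.250, d = 0.304.
Sp1–Sp3: 6/32 differ, p = 0.188, d = 0.216.
Sp2–Sp3: 8/32 differ, p = 0.250, d = 0.304.
The smallest distance is between Sp1 and Sp3.

Sp1 and Sp3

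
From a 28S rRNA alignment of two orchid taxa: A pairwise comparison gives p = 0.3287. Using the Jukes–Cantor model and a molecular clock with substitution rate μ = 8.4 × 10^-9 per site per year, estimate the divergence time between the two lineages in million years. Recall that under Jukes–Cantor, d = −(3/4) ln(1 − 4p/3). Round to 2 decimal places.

d = −(3/4) ln(1 − 4p/3) = −0.75 ln(1 − 0.438267) = −0.75 ln(0.561733)
  = −0.75 × (-0.576729) = 0.432547 substitutions/site.
Under a molecular clock d = 2μt, so t = d/(2μ) = 0.432547 / (2 × 8.4 × 10^-9) = 25.75 million years.

25.75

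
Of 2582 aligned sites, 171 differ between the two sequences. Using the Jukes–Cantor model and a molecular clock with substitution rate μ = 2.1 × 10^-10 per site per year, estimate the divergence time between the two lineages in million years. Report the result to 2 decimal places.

165.09

p = 171/2582 ≈ 0.066228.
d = −(3/4) ln(1 − 4p/3) = −0.75 ln(1 − 0.088304) = −0.75 ln(0.911696)
  = −0.75 × (-0.092449) = 0.069337 substitutions/site.
Under a molecular clock d = 2μt, so t = d/(2μ) = 0.069337 / (2 × 2.1 × 10^-10) = 165.09 million years.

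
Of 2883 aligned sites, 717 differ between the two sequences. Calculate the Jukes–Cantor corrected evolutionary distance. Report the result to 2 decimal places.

p = 717/2883 ≈ 0.248699.
d = −(3/4) ln(1 − 4p/3) = −0.75 ln(1 − 0.331599) = −0.75 ln(0.668401)
  = −0.75 × (-0.402867) = 0.302150 substitutions/site.

0.30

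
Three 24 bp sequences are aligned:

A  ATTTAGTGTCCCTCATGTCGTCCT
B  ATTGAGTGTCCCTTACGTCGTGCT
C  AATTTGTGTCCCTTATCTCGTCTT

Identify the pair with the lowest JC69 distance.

A and B

A–B: 4/24 differ, p = 0.167, d = 0.188.
A–C: 5/24 differ, p = 0.208, d = 0.244.
B–C: 7/24 differ, p = 0.292, d = 0.369.
The smallest distance is between A and B.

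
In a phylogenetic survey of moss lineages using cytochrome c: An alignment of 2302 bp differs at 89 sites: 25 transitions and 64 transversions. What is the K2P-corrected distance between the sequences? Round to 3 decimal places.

0.040

P = 25/2302 ≈ 0.01086 and Q = 64/2302 ≈ 0.027802.
Under the Kimura two-parameter model, d = −½ ln(1 − 2P − Q) − ¼ ln(1 − 2Q).
1 − 2P − Q = 0.950478, giving −½ ln(0.950478) = 0.025395.
1 − 2Q = 0.944396, giving −¼ ln(0.944396) = 0.014302.
d = 0.025395 + 0.014302 = 0.039697.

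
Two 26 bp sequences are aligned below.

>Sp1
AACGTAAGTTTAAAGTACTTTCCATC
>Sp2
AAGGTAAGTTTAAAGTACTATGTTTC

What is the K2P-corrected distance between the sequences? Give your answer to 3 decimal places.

Of 26 sites, 1 differences are transitions and 4 are transversions, so P = 1/26 ≈ 0.038462 and Q = 4/26 ≈ 0.153846.
Under the Kimura two-parameter model, d = −½ ln(1 − 2P − Q) − ¼ ln(1 − 2Q).
1 − 2P − Q = 0.76923, giving −½ ln(0.76923) = 0.131183.
1 − 2Q = 0.692308, giving −¼ ln(0.692308) = 0.091931.
d = 0.131183 + 0.091931 = 0.223114.

0.223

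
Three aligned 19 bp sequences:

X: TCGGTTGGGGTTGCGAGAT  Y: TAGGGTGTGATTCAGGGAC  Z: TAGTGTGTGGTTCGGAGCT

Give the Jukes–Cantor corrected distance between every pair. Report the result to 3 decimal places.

d(X,Y) = 0.618, d(X,Z) = 0.507, d(Y,Z) = 0.410

X–Y: 8/19 sites differ → p ≈ 0.421053, d = −0.75 ln(1 − 0.561404) = 0.618132 ≈ 0.618.
X–Z: 7/19 sites differ → p ≈ 0.368421, d = −0.75 ln(1 − 0.491228) = 0.506816 ≈ 0.507.
Y–Z: 6/19 sites differ → p ≈ 0.315789, d = −0.75 ln(1 − 0.421052) = 0.409907 ≈ 0.410.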